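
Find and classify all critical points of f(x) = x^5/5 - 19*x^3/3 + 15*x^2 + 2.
f'(x) = x*(x^3 - 19*x + 30)

Solve f'(x) = 0:
  Factor: x^4 - 19*x^2 + 30*x = x*(x - 3)*(x - 2)*(x + 5) = 0.
  ⇒ x = -5, 0, 2, 3

f''(x) = 4*x^3 - 38*x + 30
Second-derivative test at each critical point:
  f''(-5) = -280 < 0 → local maximum
  f''(0) = 30 > 0 → local minimum
  f''(2) = -14 < 0 → local maximum
  f''(3) = 24 > 0 → local minimum

Critical points: x = -5 (local maximum); x = 0 (local minimum); x = 2 (local maximum); x = 3 (local minimum)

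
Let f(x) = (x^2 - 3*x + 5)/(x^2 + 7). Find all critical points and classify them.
f'(x) = (3*x^2 + 4*x - 21)/(x^4 + 14*x^2 + 49)

Solve f'(x) = 0:
  f'(x) = (3*x^2 + 4*x - 21)/(x^2 + 7)^2; the denominator is positive wherever f is defined, so f'(x) = 0 ⇔ 3*x^2 + 4*x - 21 = 0.
  3*x^2 + 4*x - 21 = 0 has no rational roots; quadratic formula: x = (-4 ± √268)/6.
  ⇒ x = -sqrt(67)/3 - 2/3 ≈ -3.3951, -2/3 + sqrt(67)/3 ≈ 2.0618

f''(x) = 2*(-3*x^3 - 6*x^2 + 63*x + 14)/(x^6 + 21*x^4 + 147*x^2 + 343)
Second-derivative test at each critical point:
  f''(-3.3951) = -0.0477 < 0 → local maximum
  f''(2.0618) = 0.1293 > 0 → local minimum

Critical points: x = -sqrt(67)/3 - 2/3 ≈ -3.3951 (local maximum); x = -2/3 + sqrt(67)/3 ≈ 2.0618 (local minimum)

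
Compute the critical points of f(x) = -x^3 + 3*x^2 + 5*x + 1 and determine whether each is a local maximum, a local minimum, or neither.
f'(x) = -3*x^2 + 6*x + 5

Solve f'(x) = 0:
  3*x^2 - 6*x - 5 = 0 has no rational roots; quadratic formula: x = (6 ± √96)/6.
  ⇒ x = 1 - 2*sqrt(6)/3 ≈ -0.6330, 1 + 2*sqrt(6)/3 ≈ 2.6330

f''(x) = 6 - 6*x
Second-derivative test at each critical point:
  f''(-0.6330) = 9.7980 > 0 → local minimum
  f''(2.6330) = -9.7980 < 0 → local maximum

Critical points: x = 1 - 2*sqrt(6)/3 ≈ -0.6330 (local minimum); x = 1 + 2*sqrt(6)/3 ≈ 2.6330 (local maximum)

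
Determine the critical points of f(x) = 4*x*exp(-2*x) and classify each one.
f'(x) = 4*(1 - 2*x)*exp(-2*x)

Solve f'(x) = 0:
  f'(x) = (4 - 8*x)·exp(-2*x) and exp(-2*x) > 0 for every x, so f'(x) = 0 ⇔ 4 - 8*x = 0.
  Factor: 4 - 8*x = -4*(2*x - 1) = 0.
  ⇒ x = 1/2

f''(x) = 16*(x - 1)*exp(-2*x)
Second-derivative test at each critical point:
  f''(1/2) = -2.9430 < 0 → local maximum

Critical points: x = 1/2 (local maximum)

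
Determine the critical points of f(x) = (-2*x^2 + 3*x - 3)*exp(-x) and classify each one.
f'(x) = (2*x^2 - 7*x + 6)*exp(-x)

Solve f'(x) = 0:
  f'(x) = (2*x^2 - 7*x + 6)·exp(-x) and exp(-x) > 0 for every x, so f'(x) = 0 ⇔ 2*x^2 - 7*x + 6 = 0.
  Factor: 2*x^2 - 7*x + 6 = (x - 2)*(2*x - 3) = 0.
  ⇒ x = 3/2, 2

f''(x) = (-2*x^2 + 11*x - 13)*exp(-x)
Second-derivative test at each critical point:
  f''(3/2) = -0.2231 < 0 → local maximum
  f''(2) = 0.1353 > 0 → local minimum

Critical points: x = 3/2 (local maximum); x = 2 (local minimum)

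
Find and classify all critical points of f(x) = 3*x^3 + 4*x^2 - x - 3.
f'(x) = 9*x^2 + 8*x - 1

Solve f'(x) = 0:
  Factor: 9*x^2 + 8*x - 1 = (x + 1)*(9*x - 1) = 0.
  ⇒ x = -1, 1/9

f''(x) = 18*x + 8
Second-derivative test at each critical point:
  f''(-1) = -10 < 0 → local maximum
  f''(1/9) = 10 > 0 → local minimum

Critical points: x = -1 (local maximum); x = 1/9 (local minimum)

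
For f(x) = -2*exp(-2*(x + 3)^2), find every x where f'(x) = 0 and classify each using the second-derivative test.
f'(x) = 8*(x + 3)*exp(-2*(x + 3)^2)

Solve f'(x) = 0:
  f'(x) = (8*x + 24)·exp(-2*(x + 3)^2) and exp(-2*(x + 3)^2) > 0 for every x, so f'(x) = 0 ⇔ 8*x + 24 = 0.
  Factor: 8*x + 24 = 8*(x + 3) = 0.
  ⇒ x = -3

f''(x) = 8*(1 - 4*(x + 3)^2)*exp(-2*(x + 3)^2)
Second-derivative test at each critical point:
  f''(-3) = 8 > 0 → local minimum

Critical points: x = -3 (local minimum)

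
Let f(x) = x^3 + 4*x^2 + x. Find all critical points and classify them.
f'(x) = 3*x^2 + 8*x + 1

Solve f'(x) = 0:
  3*x^2 + 8*x + 1 = 0 has no rational roots; quadratic formula: x = (-8 ± √52)/6.
  ⇒ x = -4/3 - sqrt(13)/3 ≈ -2.5352, -4/3 + sqrt(13)/3 ≈ -0.1315

f''(x) = 6*x + 8
Second-derivative test at each critical point:
  f''(-2.5352) = -7.2111 < 0 → local maximum
  f''(-0.1315) = 7.2111 > 0 → local minimum

Critical points: x = -4/3 - sqrt(13)/3 ≈ -2.5352 (local maximum); x = -4/3 + sqrt(13)/3 ≈ -0.1315 (local minimum)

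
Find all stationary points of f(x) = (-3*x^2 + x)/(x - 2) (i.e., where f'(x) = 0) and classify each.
f'(x) = (-3*x^2 + 12*x - 2)/(x^2 - 4*x + 4)

Solve f'(x) = 0:
  f'(x) = -(3*x^2 - 12*x + 2)/(x - 2)^2; the denominator is positive wherever f is defined, so f'(x) = 0 ⇔ -3*x^2 + 12*x - 2 = 0.
  3*x^2 - 12*x + 2 = 0 has no rational roots; quadratic formula: x = (12 ± √120)/6.
  ⇒ x = 2 - sqrt(30)/3 ≈ 0.1743, sqrt(30)/3 + 2 ≈ 3.8257

f''(x) = -20/(x^3 - 6*x^2 + 12*x - 8)
Second-derivative test at each critical point:
  f''(0.1743) = 3.2863 > 0 → local minimum
  f''(3.8257) = -3.2863 < 0 → local maximum

Critical points: x = 2 - sqrt(30)/3 ≈ 0.1743 (local minimum); x = sqrt(30)/3 + 2 ≈ 3.8257 (local maximum)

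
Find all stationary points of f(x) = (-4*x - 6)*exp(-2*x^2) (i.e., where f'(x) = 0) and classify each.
f'(x) = 4*(2*x*(2*x + 3) - 1)*exp(-2*x^2)

Solve f'(x) = 0:
  f'(x) = (16*x^2 + 24*x - 4)·exp(-2*x^2) and exp(-2*x^2) > 0 for every x, so f'(x) = 0 ⇔ 16*x^2 + 24*x - 4 = 0.
  Factor: 16*x^2 + 24*x - 4 = 4*(4*x^2 + 6*x - 1); 4*x^2 + 6*x - 1 = 0 has no rational roots; quadratic formula: x = (-6 ± √52)/8.
  ⇒ x = -sqrt(13)/4 - 3/4 ≈ -1.6514, -3/4 + sqrt(13)/4 ≈ 0.1514

f''(x) = 8*(-8*x^3 - 12*x^2 + 6*x + 3)*exp(-2*x^2)
Second-derivative test at each critical point:
  f''(-1.6514) = -0.1234 < 0 → local maximum
  f''(0.1514) = 27.5521 > 0 → local minimum

Critical points: x = -sqrt(13)/4 - 3/4 ≈ -1.6514 (local maximum); x = -3/4 + sqrt(13)/4 ≈ 0.1514 (local minimum)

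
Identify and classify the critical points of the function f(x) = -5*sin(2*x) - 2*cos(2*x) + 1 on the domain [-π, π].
f'(x) = 4*sin(2*x) - 10*cos(2*x)

Solve f'(x) = 0 on [-π, π]:
  f'(x) = 0 ⇔ -5*cos(2*x) = -2*sin(2*x) ⇔ tan(2*x) = 5/2, i.e. 2*x = arctan(5/2) + nπ; keep the solutions lying in [-π, π].
  ⇒ x = -pi + atan(5/2)/2 ≈ -2.5464, -pi/2 + atan(5/2)/2 ≈ -0.9757, atan(5/2)/2 ≈ 0.5951, atan(5/2)/2 + pi/2 ≈ 2.1659

f''(x) = 20*sin(2*x) + 8*cos(2*x)
Second-derivative test at each critical point:
  f''(-2.5464) = 21.5407 > 0 → local minimum
  f''(-0.9757) = -21.5407 < 0 → local maximum
  f''(0.5951) = 21.5407 > 0 → local minimum
  f''(2.1659) = -21.5407 < 0 → local maximum

Critical points: x = -pi + atan(5/2)/2 ≈ -2.5464 (local minimum); x = -pi/2 + atan(5/2)/2 ≈ -0.9757 (local maximum); x = atan(5/2)/2 ≈ 0.5951 (local minimum); x = atan(5/2)/2 + pi/2 ≈ 2.1659 (local maximum)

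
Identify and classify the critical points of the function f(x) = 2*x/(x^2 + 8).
f'(x) = 2*(8 - x^2)/(x^4 + 16*x^2 + 64)

Solve f'(x) = 0:
  f'(x) = -2*(x^2 - 8)/(x^2 + 8)^2; the denominator is positive wherever f is defined, so f'(x) = 0 ⇔ 16 - 2*x^2 = 0.
  Factor: 16 - 2*x^2 = -2*(x^2 - 8); x^2 - 8 = 0 has no rational roots; quadratic formula: x = (0 ± √32)/2.
  ⇒ x = -2*sqrt(2) ≈ -2.8284, 2*sqrt(2) ≈ 2.8284

f''(x) = 4*x*(x^2 - 24)/(x^2 + 8)^3
Second-derivative test at each critical point:
  f''(-2.8284) = 0.0442 > 0 → local minimum
  f''(2.8284) = -0.0442 < 0 → local maximum

Critical points: x = -2*sqrt(2) ≈ -2.8284 (local minimum); x = 2*sqrt(2) ≈ 2.8284 (local maximum)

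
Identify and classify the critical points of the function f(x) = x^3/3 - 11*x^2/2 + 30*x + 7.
f'(x) = x^2 - 11*x + 30

Solve f'(x) = 0:
  Factor: x^2 - 11*x + 30 = (x - 6)*(x - 5) = 0.
  ⇒ x = 5, 6

f''(x) = 2*x - 11
Second-derivative test at each critical point:
  f''(5) = -1 < 0 → local maximum
  f''(6) = 1 > 0 → local minimum

Critical points: x = 5 (local maximum); x = 6 (local minimum)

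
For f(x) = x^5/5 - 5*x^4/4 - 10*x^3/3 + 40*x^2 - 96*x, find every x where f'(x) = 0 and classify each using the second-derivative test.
f'(x) = x^4 - 5*x^3 - 10*x^2 + 80*x - 96

Solve f'(x) = 0:
  Factor: x^4 - 5*x^3 - 10*x^2 + 80*x - 96 = (x - 4)*(x - 3)*(x - 2)*(x + 4) = 0.
  ⇒ x = -4, 2, 3, 4

f''(x) = 4*x^3 - 15*x^2 - 20*x + 80
Second-derivative test at each critical point:
  f''(-4) = -336 < 0 → local maximum
  f''(2) = 12 > 0 → local minimum
  f''(3) = -7 < 0 → local maximum
  f''(4) = 16 > 0 → local minimum

Critical points: x = -4 (local maximum); x = 2 (local minimum); x = 3 (local maximum); x = 4 (local minimum)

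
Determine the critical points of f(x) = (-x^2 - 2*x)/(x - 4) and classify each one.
f'(x) = (-x^2 + 8*x + 8)/(x^2 - 8*x + 16)

Solve f'(x) = 0:
  f'(x) = -(x^2 - 8*x - 8)/(x - 4)^2; the denominator is positive wherever f is defined, so f'(x) = 0 ⇔ -x^2 + 8*x + 8 = 0.
  x^2 - 8*x - 8 = 0 has no rational roots; quadratic formula: x = (8 ± √96)/2.
  ⇒ x = 4 - 2*sqrt(6) ≈ -0.8990, 4 + 2*sqrt(6) ≈ 8.8990

f''(x) = -48/(x^3 - 12*x^2 + 48*x - 64)
Second-derivative test at each critical point:
  f''(-0.8990) = 0.4082 > 0 → local minimum
  f''(8.8990) = -0.4082 < 0 → local maximum

Critical points: x = 4 - 2*sqrt(6) ≈ -0.8990 (local minimum); x = 4 + 2*sqrt(6) ≈ 8.8990 (local maximum)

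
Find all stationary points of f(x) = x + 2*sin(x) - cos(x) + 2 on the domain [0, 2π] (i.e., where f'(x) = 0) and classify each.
f'(x) = sin(x) + 2*cos(x) + 1

Solve f'(x) = 0 on [0, 2π]:
  f'(x) = 0 ⇔ sin(x) + 2*cos(x) = -1. Write the left side as R·cos(x + φ) with R = √(2² + (-1)²) = sqrt(5), cos φ = 2*sqrt(5)/5, sin φ = -sqrt(5)/5; then cos(x + φ) = -sqrt(5)/5. Solve for x and keep the solutions lying in [0, 2π].
  ⇒ x = pi - atan(3/4) ≈ 2.4981, 3*pi/2 ≈ 4.7124

f''(x) = -2*sin(x) + cos(x)
Second-derivative test at each critical point:
  f''(2.4981) = -2 < 0 → local maximum
  f''(4.7124) = 2 > 0 → local minimum

Critical points: x = pi - atan(3/4) ≈ 2.4981 (local maximum); x = 3*pi/2 ≈ 4.7124 (local minimum)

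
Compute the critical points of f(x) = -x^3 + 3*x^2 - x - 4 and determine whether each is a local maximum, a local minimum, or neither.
f'(x) = -3*x^2 + 6*x - 1

Solve f'(x) = 0:
  3*x^2 - 6*x + 1 = 0 has no rational roots; quadratic formula: x = (6 ± √24)/6.
  ⇒ x = 1 - sqrt(6)/3 ≈ 0.1835, sqrt(6)/3 + 1 ≈ 1.8165

f''(x) = 6 - 6*x
Second-derivative test at each critical point:
  f''(0.1835) = 4.8990 > 0 → local minimum
  f''(1.8165) = -4.8990 < 0 → local maximum

Critical points: x = 1 - sqrt(6)/3 ≈ 0.1835 (local minimum); x = sqrt(6)/3 + 1 ≈ 1.8165 (local maximum)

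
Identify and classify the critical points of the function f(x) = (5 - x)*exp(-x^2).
f'(x) = (2*x*(x - 5) - 1)*exp(-x^2)

Solve f'(x) = 0:
  f'(x) = (2*x^2 - 10*x - 1)·exp(-x^2) and exp(-x^2) > 0 for every x, so f'(x) = 0 ⇔ 2*x^2 - 10*x - 1 = 0.
  2*x^2 - 10*x - 1 = 0 has no rational roots; quadratic formula: x = (10 ± √108)/4.
  ⇒ x = 5/2 - 3*sqrt(3)/2 ≈ -0.0981, 5/2 + 3*sqrt(3)/2 ≈ 5.0981

f''(x) = 2*(2*x^2*(5 - x) + 3*x - 5)*exp(-x^2)
Second-derivative test at each critical point:
  f''(-0.0981) = -10.2928 < 0 → local maximum
  f''(5.0981) = 5.361e-11 > 0 → local minimum

Critical points: x = 5/2 - 3*sqrt(3)/2 ≈ -0.0981 (local maximum); x = 5/2 + 3*sqrt(3)/2 ≈ 5.0981 (local minimum)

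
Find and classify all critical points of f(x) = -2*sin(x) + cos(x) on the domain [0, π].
f'(x) = -sin(x) - 2*cos(x)

Solve f'(x) = 0 on [0, π]:
  f'(x) = 0 ⇔ -2*cos(x) = sin(x) ⇔ tan(x) = -2, i.e. x = arctan(-2) + nπ; keep the solutions lying in [0, π].
  ⇒ x = pi - atan(2) ≈ 2.0344

f''(x) = 2*sin(x) - cos(x)
Second-derivative test at each critical point:
  f''(2.0344) = 2.2361 > 0 → local minimum

Critical points: x = pi - atan(2) ≈ 2.0344 (local minimum)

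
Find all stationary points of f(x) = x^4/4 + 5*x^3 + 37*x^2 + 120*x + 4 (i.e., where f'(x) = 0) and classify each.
f'(x) = x^3 + 15*x^2 + 74*x + 120

Solve f'(x) = 0:
  Factor: x^3 + 15*x^2 + 74*x + 120 = (x + 4)*(x + 5)*(x + 6) = 0.
  ⇒ x = -6, -5, -4

f''(x) = 3*x^2 + 30*x + 74
Second-derivative test at each critical point:
  f''(-6) = 2 > 0 → local minimum
  f''(-5) = -1 < 0 → local maximum
  f''(-4) = 2 > 0 → local minimum

Critical points: x = -6 (local minimum); x = -5 (local maximum); x = -4 (local minimum)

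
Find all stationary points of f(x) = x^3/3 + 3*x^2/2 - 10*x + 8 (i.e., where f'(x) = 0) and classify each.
f'(x) = x^2 + 3*x - 10

Solve f'(x) = 0:
  Factor: x^2 + 3*x - 10 = (x - 2)*(x + 5) = 0.
  ⇒ x = -5, 2

f''(x) = 2*x + 3
Second-derivative test at each critical point:
  f''(-5) = -7 < 0 → local maximum
  f''(2) = 7 > 0 → local minimum

Critical points: x = -5 (local maximum); x = 2 (local minimum)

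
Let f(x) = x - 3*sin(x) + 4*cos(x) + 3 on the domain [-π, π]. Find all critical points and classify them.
f'(x) = -4*sin(x) - 3*cos(x) + 1

Solve f'(x) = 0 on [-π, π]:
  f'(x) = 0 ⇔ -4*sin(x) - 3*cos(x) = -1. Write the left side as R·cos(x + φ) with R = √((-3)² + 4²) = 5, cos φ = -3/5, sin φ = 4/5; then cos(x + φ) = -1/5. Solve for x and keep the solutions lying in [-π, π].
  ⇒ x = atan((4 - 6*sqrt(6))/(3 + 8*sqrt(6))) ≈ -0.4421, atan((4 + 6*sqrt(6))/(3 - 8*sqrt(6))) + pi ≈ 2.2967

f''(x) = 3*sin(x) - 4*cos(x)
Second-derivative test at each critical point:
  f''(-0.4421) = -4.8990 < 0 → local maximum
  f''(2.2967) = 4.8990 > 0 → local minimum

Critical points: x = atan((4 - 6*sqrt(6))/(3 + 8*sqrt(6))) ≈ -0.4421 (local maximum); x = atan((4 + 6*sqrt(6))/(3 - 8*sqrt(6))) + pi ≈ 2.2967 (local minimum)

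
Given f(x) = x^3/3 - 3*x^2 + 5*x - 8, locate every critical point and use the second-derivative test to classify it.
f'(x) = x^2 - 6*x + 5

Solve f'(x) = 0:
  Factor: x^2 - 6*x + 5 = (x - 5)*(x - 1) = 0.
  ⇒ x = 1, 5

f''(x) = 2*x - 6
Second-derivative test at each critical point:
  f''(1) = -4 < 0 → local maximum
  f''(5) = 4 > 0 → local minimum

Critical points: x = 1 (local maximum); x = 5 (local minimum)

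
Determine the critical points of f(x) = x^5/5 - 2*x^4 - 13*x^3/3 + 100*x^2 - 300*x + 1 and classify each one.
f'(x) = x^4 - 8*x^3 - 13*x^2 + 200*x - 300

Solve f'(x) = 0:
  Factor: x^4 - 8*x^3 - 13*x^2 + 200*x - 300 = (x - 6)*(x - 5)*(x - 2)*(x + 5) = 0.
  ⇒ x = -5, 2, 5, 6

f''(x) = 4*x^3 - 24*x^2 - 26*x + 200
Second-derivative test at each critical point:
  f''(-5) = -770 < 0 → local maximum
  f''(2) = 84 > 0 → local minimum
  f''(5) = -30 < 0 → local maximum
  f''(6) = 44 > 0 → local minimum

Critical points: x = -5 (local maximum); x = 2 (local minimum); x = 5 (local maximum); x = 6 (local minimum)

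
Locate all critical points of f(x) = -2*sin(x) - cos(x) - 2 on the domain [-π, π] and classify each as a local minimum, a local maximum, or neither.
f'(x) = sin(x) - 2*cos(x)

Solve f'(x) = 0 on [-π, π]:
  f'(x) = 0 ⇔ -2*cos(x) = -sin(x) ⇔ tan(x) = 2, i.e. x = arctan(2) + nπ; keep the solutions lying in [-π, π].
  ⇒ x = -pi + atan(2) ≈ -2.0344, atan(2) ≈ 1.1071

f''(x) = 2*sin(x) + cos(x)
Second-derivative test at each critical point:
  f''(-2.0344) = -2.2361 < 0 → local maximum
  f''(1.1071) = 2.2361 > 0 → local minimum

Critical points: x = -pi + atan(2) ≈ -2.0344 (local maximum); x = atan(2) ≈ 1.1071 (local minimum)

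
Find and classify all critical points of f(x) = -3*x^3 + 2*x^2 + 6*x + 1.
f'(x) = -9*x^2 + 4*x + 6

Solve f'(x) = 0:
  9*x^2 - 4*x - 6 = 0 has no rational roots; quadratic formula: x = (4 ± √232)/18.
  ⇒ x = 2/9 - sqrt(58)/9 ≈ -0.6240, 2/9 + sqrt(58)/9 ≈ 1.0684

f''(x) = 4 - 18*x
Second-derivative test at each critical point:
  f''(-0.6240) = 15.2315 > 0 → local minimum
  f''(1.0684) = -15.2315 < 0 → local maximum

Critical points: x = 2/9 - sqrt(58)/9 ≈ -0.6240 (local minimum); x = 2/9 + sqrt(58)/9 ≈ 1.0684 (local maximum)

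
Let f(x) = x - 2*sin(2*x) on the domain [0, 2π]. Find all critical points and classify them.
f'(x) = 1 - 4*cos(2*x)

Solve f'(x) = 0 on [0, 2π]:
  f'(x) = 0 ⇔ cos(2*x) = 1/4, i.e. 2*x = ±arccos(1/4) + 2nπ; keep the solutions lying in [0, 2π].
  ⇒ x = acos(1/4)/2 ≈ 0.6591, pi - acos(1/4)/2 ≈ 2.4825, acos(1/4)/2 + pi ≈ 3.8007, -acos(1/4)/2 + 2*pi ≈ 5.6241

f''(x) = 8*sin(2*x)
Second-derivative test at each critical point:
  f''(0.6591) = 7.7460 > 0 → local minimum
  f''(2.4825) = -7.7460 < 0 → local maximum
  f''(3.8007) = 7.7460 > 0 → local minimum
  f''(5.6241) = -7.7460 < 0 → local maximum

Critical points: x = acos(1/4)/2 ≈ 0.6591 (local minimum); x = pi - acos(1/4)/2 ≈ 2.4825 (local maximum); x = acos(1/4)/2 + pi ≈ 3.8007 (local minimum); x = -acos(1/4)/2 + 2*pi ≈ 5.6241 (local maximum)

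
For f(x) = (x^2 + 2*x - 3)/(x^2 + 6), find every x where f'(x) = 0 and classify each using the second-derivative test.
f'(x) = 2*(-x^2 + 9*x + 6)/(x^4 + 12*x^2 + 36)

Solve f'(x) = 0:
  f'(x) = -2*(x^2 - 9*x - 6)/(x^2 + 6)^2; the denominator is positive wherever f is defined, so f'(x) = 0 ⇔ -2*x^2 + 18*x + 12 = 0.
  Factor: -2*x^2 + 18*x + 12 = -2*(x^2 - 9*x - 6); x^2 - 9*x - 6 = 0 has no rational roots; quadratic formula: x = (9 ± √105)/2.
  ⇒ x = 9/2 - sqrt(105)/2 ≈ -0.6235, 9/2 + sqrt(105)/2 ≈ 9.6235

f''(x) = 2*(2*x^3 - 27*x^2 - 36*x + 54)/(x^6 + 18*x^4 + 108*x^2 + 216)
Second-derivative test at each critical point:
  f''(-0.6235) = 0.5021 > 0 → local minimum
  f''(9.6235) = -0.0021 < 0 → local maximum

Critical points: x = 9/2 - sqrt(105)/2 ≈ -0.6235 (local minimum); x = 9/2 + sqrt(105)/2 ≈ 9.6235 (local maximum)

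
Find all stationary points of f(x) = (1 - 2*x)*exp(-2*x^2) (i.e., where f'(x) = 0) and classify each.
f'(x) = 2*(2*x*(2*x - 1) - 1)*exp(-2*x^2)

Solve f'(x) = 0:
  f'(x) = (8*x^2 - 4*x - 2)·exp(-2*x^2) and exp(-2*x^2) > 0 for every x, so f'(x) = 0 ⇔ 8*x^2 - 4*x - 2 = 0.
  Factor: 8*x^2 - 4*x - 2 = 2*(4*x^2 - 2*x - 1); 4*x^2 - 2*x - 1 = 0 has no rational roots; quadratic formula: x = (2 ± √20)/8.
  ⇒ x = 1/4 - sqrt(5)/4 ≈ -0.3090, 1/4 + sqrt(5)/4 ≈ 0.8090

f''(x) = 4*(4*x^2*(1 - 2*x) + 6*x - 1)*exp(-2*x^2)
Second-derivative test at each critical point:
  f''(-0.3090) = -7.3893 < 0 → local maximum
  f''(0.8090) = 2.4157 > 0 → local minimum

Critical points: x = 1/4 - sqrt(5)/4 ≈ -0.3090 (local maximum); x = 1/4 + sqrt(5)/4 ≈ 0.8090 (local minimum)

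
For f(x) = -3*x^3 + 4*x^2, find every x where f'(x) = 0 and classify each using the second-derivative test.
f'(x) = x*(8 - 9*x)

Solve f'(x) = 0:
  Factor: -9*x^2 + 8*x = -x*(9*x - 8) = 0.
  ⇒ x = 0, 8/9

f''(x) = 8 - 18*x
Second-derivative test at each critical point:
  f''(0) = 8 > 0 → local minimum
  f''(8/9) = -8 < 0 → local maximum

Critical points: x = 0 (local minimum); x = 8/9 (local maximum)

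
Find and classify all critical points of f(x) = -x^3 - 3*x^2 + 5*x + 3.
f'(x) = -3*x^2 - 6*x + 5

Solve f'(x) = 0:
  3*x^2 + 6*x - 5 = 0 has no rational roots; quadratic formula: x = (-6 ± √96)/6.
  ⇒ x = -2*sqrt(6)/3 - 1 ≈ -2.6330, -1 + 2*sqrt(6)/3 ≈ 0.6330

f''(x) = -6*x - 6
Second-derivative test at each critical point:
  f''(-2.6330) = 9.7980 > 0 → local minimum
  f''(0.6330) = -9.7980 < 0 → local maximum

Critical points: x = -2*sqrt(6)/3 - 1 ≈ -2.6330 (local minimum); x = -1 + 2*sqrt(6)/3 ≈ 0.6330 (local maximum)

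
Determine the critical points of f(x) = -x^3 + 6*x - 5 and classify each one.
f'(x) = 6 - 3*x^2

Solve f'(x) = 0:
  Factor: 6 - 3*x^2 = -3*(x^2 - 2); x^2 - 2 = 0 has no rational roots; quadratic formula: x = (0 ± √8)/2.
  ⇒ x = -sqrt(2) ≈ -1.4142, sqrt(2) ≈ 1.4142

f''(x) = -6*x
Second-derivative test at each critical point:
  f''(-1.4142) = 8.4853 > 0 → local minimum
  f''(1.4142) = -8.4853 < 0 → local maximum

Critical points: x = -sqrt(2) ≈ -1.4142 (local minimum); x = sqrt(2) ≈ 1.4142 (local maximum)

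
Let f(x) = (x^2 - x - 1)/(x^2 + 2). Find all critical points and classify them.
f'(x) = (x^2 + 6*x - 2)/(x^4 + 4*x^2 + 4)

Solve f'(x) = 0:
  f'(x) = (x^2 + 6*x - 2)/(x^2 + 2)^2; the denominator is positive wherever f is defined, so f'(x) = 0 ⇔ x^2 + 6*x - 2 = 0.
  x^2 + 6*x - 2 = 0 has no rational roots; quadratic formula: x = (-6 ± √44)/2.
  ⇒ x = -sqrt(11) - 3 ≈ -6.3166, -3 + sqrt(11) ≈ 0.3166

f''(x) = 2*(-x^3 - 9*x^2 + 6*x + 6)/(x^6 + 6*x^4 + 12*x^2 + 8)
Second-derivative test at each critical point:
  f''(-6.3166) = -0.0038 < 0 → local maximum
  f''(0.3166) = 1.5038 > 0 → local minimum

Critical points: x = -sqrt(11) - 3 ≈ -6.3166 (local maximum); x = -3 + sqrt(11) ≈ 0.3166 (local minimum)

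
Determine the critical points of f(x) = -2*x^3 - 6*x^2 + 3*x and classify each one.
f'(x) = -6*x^2 - 12*x + 3

Solve f'(x) = 0:
  Factor: -6*x^2 - 12*x + 3 = -3*(2*x^2 + 4*x - 1); 2*x^2 + 4*x - 1 = 0 has no rational roots; quadratic formula: x = (-4 ± √24)/4.
  ⇒ x = -sqrt(6)/2 - 1 ≈ -2.2247, -1 + sqrt(6)/2 ≈ 0.2247

f''(x) = -12*x - 12
Second-derivative test at each critical point:
  f''(-2.2247) = 14.6969 > 0 → local minimum
  f''(0.2247) = -14.6969 < 0 → local maximum

Critical points: x = -sqrt(6)/2 - 1 ≈ -2.2247 (local minimum); x = -1 + sqrt(6)/2 ≈ 0.2247 (local maximum)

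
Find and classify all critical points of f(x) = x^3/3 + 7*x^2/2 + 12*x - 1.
f'(x) = x^2 + 7*x + 12

Solve f'(x) = 0:
  Factor: x^2 + 7*x + 12 = (x + 3)*(x + 4) = 0.
  ⇒ x = -4, -3

f''(x) = 2*x + 7
Second-derivative test at each critical point:
  f''(-4) = -1 < 0 → local maximum
  f''(-3) = 1 > 0 → local minimum

Critical points: x = -4 (local maximum); x = -3 (local minimum)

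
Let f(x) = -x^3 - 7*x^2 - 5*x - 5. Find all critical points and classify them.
f'(x) = -3*x^2 - 14*x - 5

Solve f'(x) = 0:
  3*x^2 + 14*x + 5 = 0 has no rational roots; quadratic formula: x = (-14 ± √136)/6.
  ⇒ x = -7/3 - sqrt(34)/3 ≈ -4.2770, -7/3 + sqrt(34)/3 ≈ -0.3897

f''(x) = -6*x - 14
Second-derivative test at each critical point:
  f''(-4.2770) = 11.6619 > 0 → local minimum
  f''(-0.3897) = -11.6619 < 0 → local maximum

Critical points: x = -7/3 - sqrt(34)/3 ≈ -4.2770 (local minimum); x = -7/3 + sqrt(34)/3 ≈ -0.3897 (local maximum)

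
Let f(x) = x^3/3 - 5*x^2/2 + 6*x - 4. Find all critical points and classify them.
f'(x) = x^2 - 5*x + 6

Solve f'(x) = 0:
  Factor: x^2 - 5*x + 6 = (x - 3)*(x - 2) = 0.
  ⇒ x = 2, 3

f''(x) = 2*x - 5
Second-derivative test at each critical point:
  f''(2) = -1 < 0 → local maximum
  f''(3) = 1 > 0 → local minimum

Critical points: x = 2 (local maximum); x = 3 (local minimum)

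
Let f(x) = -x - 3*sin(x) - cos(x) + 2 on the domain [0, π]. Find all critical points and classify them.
f'(x) = sin(x) - 3*cos(x) - 1

Solve f'(x) = 0 on [0, π]:
  f'(x) = 0 ⇔ sin(x) - 3*cos(x) = 1. Write the left side as R·cos(x + φ) with R = √((-3)² + (-1)²) = sqrt(10), cos φ = -3*sqrt(10)/10, sin φ = -sqrt(10)/10; then cos(x + φ) = sqrt(10)/10. Solve for x and keep the solutions lying in [0, π].
  ⇒ x = pi/2 ≈ 1.5708

f''(x) = 3*sin(x) + cos(x)
Second-derivative test at each critical point:
  f''(1.5708) = 3 > 0 → local minimum

Critical points: x = pi/2 ≈ 1.5708 (local minimum)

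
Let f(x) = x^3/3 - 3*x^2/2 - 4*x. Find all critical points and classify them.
f'(x) = x^2 - 3*x - 4

Solve f'(x) = 0:
  Factor: x^2 - 3*x - 4 = (x - 4)*(x + 1) = 0.
  ⇒ x = -1, 4

f''(x) = 2*x - 3
Second-derivative test at each critical point:
  f''(-1) = -5 < 0 → local maximum
  f''(4) = 5 > 0 → local minimum

Critical points: x = -1 (local maximum); x = 4 (local minimum)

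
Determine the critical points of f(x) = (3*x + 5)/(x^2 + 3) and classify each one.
f'(x) = (-3*x^2 - 10*x + 9)/(x^4 + 6*x^2 + 9)

Solve f'(x) = 0:
  f'(x) = -(3*x^2 + 10*x - 9)/(x^2 + 3)^2; the denominator is positive wherever f is defined, so f'(x) = 0 ⇔ -3*x^2 - 10*x + 9 = 0.
  3*x^2 + 10*x - 9 = 0 has no rational roots; quadratic formula: x = (-10 ± √208)/6.
  ⇒ x = -2*sqrt(13)/3 - 5/3 ≈ -4.0704, -5/3 + 2*sqrt(13)/3 ≈ 0.7370

f''(x) = 2*(4*x^2*(3*x + 5) - (9*x + 5)*(x^2 + 3))/(x^2 + 3)^3
Second-derivative test at each critical point:
  f''(-4.0704) = 0.0377 > 0 → local minimum
  f''(0.7370) = -1.1488 < 0 → local maximum

Critical points: x = -2*sqrt(13)/3 - 5/3 ≈ -4.0704 (local minimum); x = -5/3 + 2*sqrt(13)/3 ≈ 0.7370 (local maximum)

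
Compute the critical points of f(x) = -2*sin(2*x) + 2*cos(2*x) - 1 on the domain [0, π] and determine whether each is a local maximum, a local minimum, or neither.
f'(x) = -4*sqrt(2)*sin(2*x + pi/4)

Solve f'(x) = 0 on [0, π]:
  f'(x) = 0 ⇔ -2*cos(2*x) = 2*sin(2*x) ⇔ tan(2*x) = -1, i.e. 2*x = arctan(-1) + nπ; keep the solutions lying in [0, π].
  ⇒ x = 3*pi/8 ≈ 1.1781, 7*pi/8 ≈ 2.7489

f''(x) = -8*sqrt(2)*cos(2*x + pi/4)
Second-derivative test at each critical point:
  f''(1.1781) = 11.3137 > 0 → local minimum
  f''(2.7489) = -11.3137 < 0 → local maximum

Critical points: x = 3*pi/8 ≈ 1.1781 (local minimum); x = 7*pi/8 ≈ 2.7489 (local maximum)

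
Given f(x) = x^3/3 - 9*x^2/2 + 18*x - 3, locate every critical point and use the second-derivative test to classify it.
f'(x) = x^2 - 9*x + 18

Solve f'(x) = 0:
  Factor: x^2 - 9*x + 18 = (x - 6)*(x - 3) = 0.
  ⇒ x = 3, 6

f''(x) = 2*x - 9
Second-derivative test at each critical point:
  f''(3) = -3 < 0 → local maximum
  f''(6) = 3 > 0 → local minimum

Critical points: x = 3 (local maximum); x = 6 (local minimum)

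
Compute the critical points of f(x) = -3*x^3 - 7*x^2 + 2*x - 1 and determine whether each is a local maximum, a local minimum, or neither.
f'(x) = -9*x^2 - 14*x + 2

Solve f'(x) = 0:
  9*x^2 + 14*x - 2 = 0 has no rational roots; quadratic formula: x = (-14 ± √268)/18.
  ⇒ x = -sqrt(67)/9 - 7/9 ≈ -1.6873, -7/9 + sqrt(67)/9 ≈ 0.1317

f''(x) = -18*x - 14
Second-derivative test at each critical point:
  f''(-1.6873) = 16.3707 > 0 → local minimum
  f''(0.1317) = -16.3707 < 0 → local maximum

Critical points: x = -sqrt(67)/9 - 7/9 ≈ -1.6873 (local minimum); x = -7/9 + sqrt(67)/9 ≈ 0.1317 (local maximum)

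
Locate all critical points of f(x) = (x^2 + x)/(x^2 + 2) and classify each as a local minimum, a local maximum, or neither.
f'(x) = (-x^2 + 4*x + 2)/(x^4 + 4*x^2 + 4)

Solve f'(x) = 0:
  f'(x) = -(x^2 - 4*x - 2)/(x^2 + 2)^2; the denominator is positive wherever f is defined, so f'(x) = 0 ⇔ -x^2 + 4*x + 2 = 0.
  x^2 - 4*x - 2 = 0 has no rational roots; quadratic formula: x = (4 ± √24)/2.
  ⇒ x = 2 - sqrt(6) ≈ -0.4495, 2 + sqrt(6) ≈ 4.4495

f''(x) = 2*(x^3 - 6*x^2 - 6*x + 4)/(x^6 + 6*x^4 + 12*x^2 + 8)
Second-derivative test at each critical point:
  f''(-0.4495) = 1.0103 > 0 → local minimum
  f''(4.4495) = -0.0103 < 0 → local maximum

Critical points: x = 2 - sqrt(6) ≈ -0.4495 (local minimum); x = 2 + sqrt(6) ≈ 4.4495 (local maximum)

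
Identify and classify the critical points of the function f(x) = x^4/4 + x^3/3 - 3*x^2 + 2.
f'(x) = x*(x^2 + x - 6)

Solve f'(x) = 0:
  Factor: x^3 + x^2 - 6*x = x*(x - 2)*(x + 3) = 0.
  ⇒ x = -3, 0, 2

f''(x) = 3*x^2 + 2*x - 6
Second-derivative test at each critical point:
  f''(-3) = 15 > 0 → local minimum
  f''(0) = -6 < 0 → local maximum
  f''(2) = 10 > 0 → local minimum

Critical points: x = -3 (local minimum); x = 0 (local maximum); x = 2 (local minimum)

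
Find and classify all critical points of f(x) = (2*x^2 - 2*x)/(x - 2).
f'(x) = 2*(x^2 - 4*x + 2)/(x^2 - 4*x + 4)

Solve f'(x) = 0:
  f'(x) = 2*(x^2 - 4*x + 2)/(x - 2)^2; the denominator is positive wherever f is defined, so f'(x) = 0 ⇔ 2*x^2 - 8*x + 4 = 0.
  Factor: 2*x^2 - 8*x + 4 = 2*(x^2 - 4*x + 2); x^2 - 4*x + 2 = 0 has no rational roots; quadratic formula: x = (4 ± √8)/2.
  ⇒ x = 2 - sqrt(2) ≈ 0.5858, sqrt(2) + 2 ≈ 3.4142

f''(x) = 8/(x^3 - 6*x^2 + 12*x - 8)
Second-derivative test at each critical point:
  f''(0.5858) = -2.8284 < 0 → local maximum
  f''(3.4142) = 2.8284 > 0 → local minimum

Critical points: x = 2 - sqrt(2) ≈ 0.5858 (local maximum); x = sqrt(2) + 2 ≈ 3.4142 (local minimum)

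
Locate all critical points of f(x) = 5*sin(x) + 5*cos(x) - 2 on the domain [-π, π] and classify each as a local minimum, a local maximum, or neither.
f'(x) = 5*sqrt(2)*cos(x + pi/4)

Solve f'(x) = 0 on [-π, π]:
  f'(x) = 0 ⇔ 5*cos(x) = 5*sin(x) ⇔ tan(x) = 1, i.e. x = arctan(1) + nπ; keep the solutions lying in [-π, π].
  ⇒ x = -3*pi/4 ≈ -2.3562, pi/4 ≈ 0.7854

f''(x) = -5*sqrt(2)*sin(x + pi/4)
Second-derivative test at each critical point:
  f''(-2.3562) = 7.0711 > 0 → local minimum
  f''(0.7854) = -7.0711 < 0 → local maximum

Critical points: x = -3*pi/4 ≈ -2.3562 (local minimum); x = pi/4 ≈ 0.7854 (local maximum)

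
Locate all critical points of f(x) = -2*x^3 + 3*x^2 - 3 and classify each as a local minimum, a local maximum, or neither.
f'(x) = 6*x*(1 - x)

Solve f'(x) = 0:
  Factor: -6*x^2 + 6*x = -6*x*(x - 1) = 0.
  ⇒ x = 0, 1

f''(x) = 6 - 12*x
Second-derivative test at each critical point:
  f''(0) = 6 > 0 → local minimum
  f''(1) = -6 < 0 → local maximum

Critical points: x = 0 (local minimum); x = 1 (local maximum)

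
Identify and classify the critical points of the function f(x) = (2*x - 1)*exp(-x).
f'(x) = (3 - 2*x)*exp(-x)

Solve f'(x) = 0:
  f'(x) = (3 - 2*x)·exp(-x) and exp(-x) > 0 for every x, so f'(x) = 0 ⇔ 3 - 2*x = 0.
  3 - 2*x = 0.
  ⇒ x = 3/2

f''(x) = (2*x - 5)*exp(-x)
Second-derivative test at each critical point:
  f''(3/2) = -0.4463 < 0 → local maximum

Critical points: x = 3/2 (local maximum)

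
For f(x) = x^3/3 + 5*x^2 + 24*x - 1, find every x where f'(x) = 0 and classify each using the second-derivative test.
f'(x) = x^2 + 10*x + 24

Solve f'(x) = 0:
  Factor: x^2 + 10*x + 24 = (x + 4)*(x + 6) = 0.
  ⇒ x = -6, -4

f''(x) = 2*x + 10
Second-derivative test at each critical point:
  f''(-6) = -2 < 0 → local maximum
  f''(-4) = 2 > 0 → local minimum

Critical points: x = -6 (local maximum); x = -4 (local minimum)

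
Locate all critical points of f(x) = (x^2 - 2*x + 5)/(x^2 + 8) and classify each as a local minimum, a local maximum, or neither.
f'(x) = 2*(x^2 + 3*x - 8)/(x^4 + 16*x^2 + 64)

Solve f'(x) = 0:
  f'(x) = 2*(x^2 + 3*x - 8)/(x^2 + 8)^2; the denominator is positive wherever f is defined, so f'(x) = 0 ⇔ 2*x^2 + 6*x - 16 = 0.
  Factor: 2*x^2 + 6*x - 16 = 2*(x^2 + 3*x - 8); x^2 + 3*x - 8 = 0 has no rational roots; quadratic formula: x = (-3 ± √41)/2.
  ⇒ x = -sqrt(41)/2 - 3/2 ≈ -4.7016, -3/2 + sqrt(41)/2 ≈ 1.7016

f''(x) = 2*(-2*x^3 - 9*x^2 + 48*x + 24)/(x^6 + 24*x^4 + 192*x^2 + 512)
Second-derivative test at each critical point:
  f''(-4.7016) = -0.0141 < 0 → local maximum
  f''(1.7016) = 0.1079 > 0 → local minimum

Critical points: x = -sqrt(41)/2 - 3/2 ≈ -4.7016 (local maximum); x = -3/2 + sqrt(41)/2 ≈ 1.7016 (local minimum)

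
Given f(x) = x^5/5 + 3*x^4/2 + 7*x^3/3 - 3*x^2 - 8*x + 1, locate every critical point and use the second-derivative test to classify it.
f'(x) = x^4 + 6*x^3 + 7*x^2 - 6*x - 8

Solve f'(x) = 0:
  Factor: x^4 + 6*x^3 + 7*x^2 - 6*x - 8 = (x - 1)*(x + 1)*(x + 2)*(x + 4) = 0.
  ⇒ x = -4, -2, -1, 1

f''(x) = 4*x^3 + 18*x^2 + 14*x - 6
Second-derivative test at each critical point:
  f''(-4) = -30 < 0 → local maximum
  f''(-2) = 6 > 0 → local minimum
  f''(-1) = -6 < 0 → local maximum
  f''(1) = 30 > 0 → local minimum

Critical points: x = -4 (local maximum); x = -2 (local minimum); x = -1 (local maximum); x = 1 (local minimum)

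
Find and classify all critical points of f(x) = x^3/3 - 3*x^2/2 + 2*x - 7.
f'(x) = x^2 - 3*x + 2

Solve f'(x) = 0:
  Factor: x^2 - 3*x + 2 = (x - 2)*(x - 1) = 0.
  ⇒ x = 1, 2

f''(x) = 2*x - 3
Second-derivative test at each critical point:
  f''(1) = -1 < 0 → local maximum
  f''(2) = 1 > 0 → local minimum

Critical points: x = 1 (local maximum); x = 2 (local minimum)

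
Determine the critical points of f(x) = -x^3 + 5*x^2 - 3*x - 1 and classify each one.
f'(x) = -3*x^2 + 10*x - 3

Solve f'(x) = 0:
  Factor: -3*x^2 + 10*x - 3 = -(x - 3)*(3*x - 1) = 0.
  ⇒ x = 1/3, 3

f''(x) = 10 - 6*x
Second-derivative test at each critical point:
  f''(1/3) = 8 > 0 → local minimum
  f''(3) = -8 < 0 → local maximum

Critical points: x = 1/3 (local minimum); x = 3 (local maximum)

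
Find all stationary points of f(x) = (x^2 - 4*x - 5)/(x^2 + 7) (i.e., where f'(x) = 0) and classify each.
f'(x) = 4*(x^2 + 6*x - 7)/(x^4 + 14*x^2 + 49)

Solve f'(x) = 0:
  f'(x) = 4*(x - 1)*(x + 7)/(x^2 + 7)^2; the denominator is positive wherever f is defined, so f'(x) = 0 ⇔ 4*x^2 + 24*x - 28 = 0.
  Factor: 4*x^2 + 24*x - 28 = 4*(x - 1)*(x + 7) = 0.
  ⇒ x = -7, 1

f''(x) = 8*(-x^3 - 9*x^2 + 21*x + 21)/(x^6 + 21*x^4 + 147*x^2 + 343)
Second-derivative test at each critical point:
  f''(-7) = -1/98 < 0 → local maximum
  f''(1) = 1/2 > 0 → local minimum

Critical points: x = -7 (local maximum); x = 1 (local minimum)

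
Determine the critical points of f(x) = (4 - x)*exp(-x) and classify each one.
f'(x) = (x - 5)*exp(-x)

Solve f'(x) = 0:
  f'(x) = (x - 5)·exp(-x) and exp(-x) > 0 for every x, so f'(x) = 0 ⇔ x - 5 = 0.
  x - 5 = 0.
  ⇒ x = 5

f''(x) = (6 - x)*exp(-x)
Second-derivative test at each critical point:
  f''(5) = 0.0067 > 0 → local minimum

Critical points: x = 5 (local minimum)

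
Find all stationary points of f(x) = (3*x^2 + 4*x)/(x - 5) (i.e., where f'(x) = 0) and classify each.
f'(x) = (3*x^2 - 30*x - 20)/(x^2 - 10*x + 25)

Solve f'(x) = 0:
  f'(x) = (3*x^2 - 30*x - 20)/(x - 5)^2; the denominator is positive wherever f is defined, so f'(x) = 0 ⇔ 3*x^2 - 30*x - 20 = 0.
  3*x^2 - 30*x - 20 = 0 has no rational roots; quadratic formula: x = (30 ± √1140)/6.
  ⇒ x = 5 - sqrt(285)/3 ≈ -0.6273, 5 + sqrt(285)/3 ≈ 10.6273

f''(x) = 190/(x^3 - 15*x^2 + 75*x - 125)
Second-derivative test at each critical point:
  f''(-0.6273) = -1.0662 < 0 → local maximum
  f''(10.6273) = 1.0662 > 0 → local minimum

Critical points: x = 5 - sqrt(285)/3 ≈ -0.6273 (local maximum); x = 5 + sqrt(285)/3 ≈ 10.6273 (local minimum)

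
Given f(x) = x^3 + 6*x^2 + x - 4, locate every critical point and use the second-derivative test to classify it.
f'(x) = 3*x^2 + 12*x + 1

Solve f'(x) = 0:
  3*x^2 + 12*x + 1 = 0 has no rational roots; quadratic formula: x = (-12 ± √132)/6.
  ⇒ x = -2 - sqrt(33)/3 ≈ -3.9149, -2 + sqrt(33)/3 ≈ -0.0851

f''(x) = 6*x + 12
Second-derivative test at each critical point:
  f''(-3.9149) = -11.4891 < 0 → local maximum
  f''(-0.0851) = 11.4891 > 0 → local minimum

Critical points: x = -2 - sqrt(33)/3 ≈ -3.9149 (local maximum); x = -2 + sqrt(33)/3 ≈ -0.0851 (local minimum)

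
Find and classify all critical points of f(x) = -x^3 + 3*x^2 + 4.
f'(x) = 3*x*(2 - x)

Solve f'(x) = 0:
  Factor: -3*x^2 + 6*x = -3*x*(x - 2) = 0.
  ⇒ x = 0, 2

f''(x) = 6 - 6*x
Second-derivative test at each critical point:
  f''(0) = 6 > 0 → local minimum
  f''(2) = -6 < 0 → local maximum

Critical points: x = 0 (local minimum); x = 2 (local maximum)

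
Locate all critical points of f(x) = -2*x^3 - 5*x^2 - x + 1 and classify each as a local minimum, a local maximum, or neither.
f'(x) = -6*x^2 - 10*x - 1

Solve f'(x) = 0:
  6*x^2 + 10*x + 1 = 0 has no rational roots; quadratic formula: x = (-10 ± √76)/12.
  ⇒ x = -5/6 - sqrt(19)/6 ≈ -1.5598, -5/6 + sqrt(19)/6 ≈ -0.1069

f''(x) = -12*x - 10
Second-derivative test at each critical point:
  f''(-1.5598) = 8.7178 > 0 → local minimum
  f''(-0.1069) = -8.7178 < 0 → local maximum

Critical points: x = -5/6 - sqrt(19)/6 ≈ -1.5598 (local minimum); x = -5/6 + sqrt(19)/6 ≈ -0.1069 (local maximum)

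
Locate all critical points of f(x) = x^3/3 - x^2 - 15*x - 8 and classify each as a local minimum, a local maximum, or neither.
f'(x) = x^2 - 2*x - 15

Solve f'(x) = 0:
  Factor: x^2 - 2*x - 15 = (x - 5)*(x + 3) = 0.
  ⇒ x = -3, 5

f''(x) = 2*x - 2
Second-derivative test at each critical point:
  f''(-3) = -8 < 0 → local maximum
  f''(5) = 8 > 0 → local minimum

Critical points: x = -3 (local maximum); x = 5 (local minimum)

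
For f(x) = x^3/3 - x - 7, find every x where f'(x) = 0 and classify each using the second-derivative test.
f'(x) = x^2 - 1

Solve f'(x) = 0:
  Factor: x^2 - 1 = (x - 1)*(x + 1) = 0.
  ⇒ x = -1, 1

f''(x) = 2*x
Second-derivative test at each critical point:
  f''(-1) = -2 < 0 → local maximum
  f''(1) = 2 > 0 → local minimum

Critical points: x = -1 (local maximum); x = 1 (local minimum)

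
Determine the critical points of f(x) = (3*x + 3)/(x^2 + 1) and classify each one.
f'(x) = 3*(x^2 - 2*x*(x + 1) + 1)/(x^2 + 1)^2

Solve f'(x) = 0:
  f'(x) = -3*(x^2 + 2*x - 1)/(x^2 + 1)^2; the denominator is positive wherever f is defined, so f'(x) = 0 ⇔ -3*x^2 - 6*x + 3 = 0.
  Factor: -3*x^2 - 6*x + 3 = -3*(x^2 + 2*x - 1); x^2 + 2*x - 1 = 0 has no rational roots; quadratic formula: x = (-2 ± √8)/2.
  ⇒ x = -sqrt(2) - 1 ≈ -2.4142, -1 + sqrt(2) ≈ 0.4142

f''(x) = 6*(4*x^2*(x + 1) - (3*x + 1)*(x^2 + 1))/(x^2 + 1)^3
Second-derivative test at each critical point:
  f''(-2.4142) = 0.1820 > 0 → local minimum
  f''(0.4142) = -6.1820 < 0 → local maximum

Critical points: x = -sqrt(2) - 1 ≈ -2.4142 (local minimum); x = -1 + sqrt(2) ≈ 0.4142 (local maximum)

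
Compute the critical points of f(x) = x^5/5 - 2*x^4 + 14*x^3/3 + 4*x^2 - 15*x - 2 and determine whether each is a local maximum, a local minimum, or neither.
f'(x) = x^4 - 8*x^3 + 14*x^2 + 8*x - 15

Solve f'(x) = 0:
  Factor: x^4 - 8*x^3 + 14*x^2 + 8*x - 15 = (x - 5)*(x - 3)*(x - 1)*(x + 1) = 0.
  ⇒ x = -1, 1, 3, 5

f''(x) = 4*x^3 - 24*x^2 + 28*x + 8
Second-derivative test at each critical point:
  f''(-1) = -48 < 0 → local maximum
  f''(1) = 16 > 0 → local minimum
  f''(3) = -16 < 0 → local maximum
  f''(5) = 48 > 0 → local minimum

Critical points: x = -1 (local maximum); x = 1 (local minimum); x = 3 (local maximum); x = 5 (local minimum)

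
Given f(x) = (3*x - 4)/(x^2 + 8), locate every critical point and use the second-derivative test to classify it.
f'(x) = (-3*x^2 + 8*x + 24)/(x^4 + 16*x^2 + 64)

Solve f'(x) = 0:
  f'(x) = -(3*x^2 - 8*x - 24)/(x^2 + 8)^2; the denominator is positive wherever f is defined, so f'(x) = 0 ⇔ -3*x^2 + 8*x + 24 = 0.
  3*x^2 - 8*x - 24 = 0 has no rational roots; quadratic formula: x = (8 ± √352)/6.
  ⇒ x = 4/3 - 2*sqrt(22)/3 ≈ -1.7936, 4/3 + 2*sqrt(22)/3 ≈ 4.4603

f''(x) = 2*(4*x^2*(3*x - 4) + (4 - 9*x)*(x^2 + 8))/(x^2 + 8)^3
Second-derivative test at each critical point:
  f''(-1.7936) = 0.1491 > 0 → local minimum
  f''(4.4603) = -0.0241 < 0 → local maximum

Critical points: x = 4/3 - 2*sqrt(22)/3 ≈ -1.7936 (local minimum); x = 4/3 + 2*sqrt(22)/3 ≈ 4.4603 (local maximum)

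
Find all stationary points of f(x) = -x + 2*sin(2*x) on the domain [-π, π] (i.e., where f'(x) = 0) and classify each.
f'(x) = 4*cos(2*x) - 1

Solve f'(x) = 0 on [-π, π]:
  f'(x) = 0 ⇔ cos(2*x) = 1/4, i.e. 2*x = ±arccos(1/4) + 2nπ; keep the solutions lying in [-π, π].
  ⇒ x = -pi + acos(1/4)/2 ≈ -2.4825, -acos(1/4)/2 ≈ -0.6591, acos(1/4)/2 ≈ 0.6591, pi - acos(1/4)/2 ≈ 2.4825

f''(x) = -8*sin(2*x)
Second-derivative test at each critical point:
  f''(-2.4825) = -7.7460 < 0 → local maximum
  f''(-0.6591) = 7.7460 > 0 → local minimum
  f''(0.6591) = -7.7460 < 0 → local maximum
  f''(2.4825) = 7.7460 > 0 → local minimum

Critical points: x = -pi + acos(1/4)/2 ≈ -2.4825 (local maximum); x = -acos(1/4)/2 ≈ -0.6591 (local minimum); x = acos(1/4)/2 ≈ 0.6591 (local maximum); x = pi - acos(1/4)/2 ≈ 2.4825 (local minimum)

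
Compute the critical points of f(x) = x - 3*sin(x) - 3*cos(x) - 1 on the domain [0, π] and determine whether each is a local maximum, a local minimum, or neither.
f'(x) = -3*sqrt(2)*cos(x + pi/4) + 1

Solve f'(x) = 0 on [0, π]:
  f'(x) = 0 ⇔ 3*sin(x) - 3*cos(x) = -1. Write the left side as R·cos(x + φ) with R = √((-3)² + (-3)²) = 3*sqrt(2), cos φ = -sqrt(2)/2, sin φ = -sqrt(2)/2; then cos(x + φ) = -sqrt(2)/6. Solve for x and keep the solutions lying in [0, π].
  ⇒ x = atan((-1 + sqrt(17))/(1 + sqrt(17))) ≈ 0.5475

f''(x) = 3*sqrt(2)*sin(x + pi/4)
Second-derivative test at each critical point:
  f''(0.5475) = 4.1231 > 0 → local minimum

Critical points: x = atan((-1 + sqrt(17))/(1 + sqrt(17))) ≈ 0.5475 (local minimum)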